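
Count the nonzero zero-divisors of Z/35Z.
In Z/35Z each nonzero element is either a unit (gcd with 35 is 1) or a zero-divisor (gcd > 1). The number of units is φ(35): factorise 35 = 5 · 7, so φ(35) = (5 − 1) · (7 − 1) = 4 · 6 = 24. The nonzero elements number 35 − 1 = 34. Hence the nonzero zero-divisors number 34 − 24 = 10.

Final answer: Z/35Z has 10 nonzero zero-divisors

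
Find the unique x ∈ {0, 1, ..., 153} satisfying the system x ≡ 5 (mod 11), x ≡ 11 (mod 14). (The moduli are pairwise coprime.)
The moduli 11, 14 are pairwise coprime, so by the CRT there is a unique solution mod 11·14 = 154.
Solve by successive substitution. Start with x ≡ 5 (mod 11).
  Combine with x ≡ 11 (mod 14): write x = 5 + 11·t and require 5 + 11·t ≡ 11 (mod 14), i.e. 11·t ≡ 11 − 5 ≡ 6 (mod 14). Since 11^(−1) ≡ 9 (mod 14), t ≡ 9·6 ≡ 12 (mod 14). So x ≡ 5 + 11·12 = 137 (mod 154).
Unique solution in [0, 154): x = 137.

Final answer: x ≡ 137 (mod 154); the representative in [0, 154) is 137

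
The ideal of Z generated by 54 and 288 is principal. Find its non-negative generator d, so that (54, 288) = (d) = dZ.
In the PID Z, (a, b) is generated by gcd(a, b). Compute gcd(288, 54) with the extended Euclidean algorithm, tracking rows (r, s, t) with s·288 + t·54 = r:
  row A: (288, 1, 0)   [1·288 + 0·54 = 288]
  row B: (54, 0, 1)   [0·288 + 1·54 = 54]
  288 = 5·54 + 18   → row C = row A − 5·row B = (18, 1, −5)   [check: 1·288 − 5·54 = 18]
  54 = 3·18 + 0   → remainder 0, stop. gcd = 18 (last nonzero row C).
So gcd(54, 288) = 18, with Bézout identity 1·288 − 5·54 = 18. Containment (⊇): the Bézout identity exhibits 18 as an element of (54, 288), giving (18) ⊆ (54, 288). Containment (⊆): since 18 | 54 and 18 | 288 (54 = 18·3, 288 = 18·16), every Z-linear combination of 54 and 288 is divisible by 18, so (54, 288) ⊆ (18). Therefore (54, 288) = (18), d = 18.

Final answer: (54, 288) = (18); d = 18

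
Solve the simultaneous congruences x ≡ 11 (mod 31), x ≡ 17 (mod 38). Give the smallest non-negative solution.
The moduli 31, 38 are pairwise coprime, so by the CRT there is a unique solution mod 31·38 = 1178.
Solve by successive substitution. Start with x ≡ 11 (mod 31).
  Combine with x ≡ 17 (mod 38): write x = 11 + 31·t and require 11 + 31·t ≡ 17 (mod 38), i.e. 31·t ≡ 17 − 11 ≡ 6 (mod 38). Since 31^(−1) ≡ 27 (mod 38), t ≡ 27·6 ≡ 10 (mod 38). So x ≡ 11 + 31·10 = 321 (mod 1178).
Unique solution in [0, 1178): x = 321.

Final answer: x ≡ 321 (mod 1178); the representative in [0, 1178) is 321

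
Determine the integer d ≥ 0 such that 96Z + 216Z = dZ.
(96, 216) = (24); d = 24

In the PID Z, (a, b) is generated by gcd(a, b). Compute gcd(216, 96) with the extended Euclidean algorithm, tracking rows (r, s, t) with s·216 + t·96 = r:
  row A: (216, 1, 0)   [1·216 + 0·96 = 216]
  row B: (96, 0, 1)   [0·216 + 1·96 = 96]
  216 = 2·96 + 24   → row C = row A − 2·row B = (24, 1, −2)   [check: 1·216 − 2·96 = 24]
  96 = 4·24 + 0   → remainder 0, stop. gcd = 24 (last nonzero row C).
So gcd(96, 216) = 24, with Bézout identity 1·216 − 2·96 = 24. Containment (⊇): the Bézout identity exhibits 24 as an element of (96, 216), giving (24) ⊆ (96, 216). Containment (⊆): since 24 | 96 and 24 | 216 (96 = 24·4, 216 = 24·9), every Z-linear combination of 96 and 216 is divisible by 24, so (96, 216) ⊆ (24). Therefore (96, 216) = (24), d = 24.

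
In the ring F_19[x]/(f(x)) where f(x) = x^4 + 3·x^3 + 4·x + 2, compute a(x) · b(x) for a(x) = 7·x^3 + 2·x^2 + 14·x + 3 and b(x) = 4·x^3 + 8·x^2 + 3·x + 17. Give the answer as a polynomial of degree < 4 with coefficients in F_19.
a · b ≡ x^3 + 10·x^2 + 17·x + 11 (mod f(x))

Multiply as integer polynomials: a · b = 28·x^6 + 64·x^5 + 93·x^4 + 249·x^3 + 100·x^2 + 247·x + 51. Reducing coefficients mod 19: a · b ≡ 9·x^6 + 7·x^5 + 17·x^4 + 2·x^3 + 5·x^2 + 13. Now divide by f(x) = x^4 + 3·x^3 + 4·x + 2 in F_19[x], eliminating the leading term at each step:
  leading term 9·x^6: subtract (9·x^2)·f(x) = 9·x^6 + 8·x^5 + 17·x^3 + 18·x^2, leaving 18·x^5 + 17·x^4 + 4·x^3 + 6·x^2 + 13 (coefficients mod 19)
  leading term 18·x^5: subtract (18·x)·f(x) = 18·x^5 + 16·x^4 + 15·x^2 + 17·x, leaving x^4 + 4·x^3 + 10·x^2 + 2·x + 13 (coefficients mod 19)
  leading term x^4: subtract (1)·f(x) = x^4 + 3·x^3 + 4·x + 2, leaving x^3 + 10·x^2 + 17·x + 11 (coefficients mod 19)
The degree is now < 4, so this is the remainder. Hence a · b ≡ x^3 + 10·x^2 + 17·x + 11 in F_19[x]/(f).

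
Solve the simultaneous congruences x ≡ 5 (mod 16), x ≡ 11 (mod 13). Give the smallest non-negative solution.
The moduli 16, 13 are pairwise coprime, so by the CRT there is a unique solution mod 16·13 = 208.
Solve by successive substitution. Start with x ≡ 5 (mod 16).
  Combine with x ≡ 11 (mod 13): write x = 5 + 16·t and require 5 + 16·t ≡ 11 (mod 13), i.e. 16·t ≡ 11 − 5 ≡ 6 (mod 13). Since 16^(−1) ≡ 9 (mod 13) (16 ≡ 3 (mod 13)), t ≡ 9·6 ≡ 2 (mod 13). So x ≡ 5 + 16·2 = 37 (mod 208).
Unique solution in [0, 208): x = 37.

Final answer: x ≡ 37 (mod 208); the representative in [0, 208) is 37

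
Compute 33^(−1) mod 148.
33^(−1) ≡ 9 (mod 148)

Apply the extended Euclidean algorithm to (148, 33), tracking rows (r, s, t) with s·148 + t·33 = r. Each division r_prev = q·r_cur + r_new produces the new row as (previous row) − q·(current row):
  row A: (148, 1, 0)   [1·148 + 0·33 = 148]
  row B: (33, 0, 1)   [0·148 + 1·33 = 33]
  148 = 4·33 + 16   → row C = row A − 4·row B = (16, 1, −4)   [check: 1·148 − 4·33 = 16]
  33 = 2·16 + 1   → row D = row B − 2·row C = (1, −2, 9)   [check: −2·148 + 9·33 = 1]
  16 = 16·1 + 0   → remainder 0, stop. gcd = 1 (last nonzero row D).
The gcd is 1, so 33 is invertible mod 148. The last nonzero row gives −2·148 + 9·33 = 1, so t = 9. So 33^(−1) ≡ 9 (mod 148). Verify: 33 · 9 = 297 ≡ 1 (mod 148). ✓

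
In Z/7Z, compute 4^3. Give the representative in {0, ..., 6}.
1

Use repeated squaring. Binary(3) = 11. Walk through the bits of the exponent 3 left-to-right: at each bit after the leading one, square the running value, then multiply by 4 if the bit is 1 (always reducing mod 7):
  bit 1 = 1 (leading): start with 4.
  bit 2 = 1: square 4^2 = 16 ≡ 2; bit is 1, so multiply 2·4 = 8 ≡ 1 (mod 7).
Final value: 4^3 ≡ 1 (mod 7).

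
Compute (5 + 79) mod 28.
Reduce the summands first: 79 ≡ 23 (mod 28), so 5 + 79 ≡ 5 + 23 (mod 28). 5 + 23 = 28; 28 = 1·28 + 0, so (5 + 79) mod 28 = 0.

Final answer: 0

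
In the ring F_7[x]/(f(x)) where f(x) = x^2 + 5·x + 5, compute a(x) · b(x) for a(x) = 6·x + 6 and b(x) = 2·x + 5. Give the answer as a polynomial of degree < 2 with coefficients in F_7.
a · b ≡ 3·x + 5 (mod f(x))

Multiply as integer polynomials: a · b = 12·x^2 + 42·x + 30. Reducing coefficients mod 7: a · b ≡ 5·x^2 + 2. Now divide by f(x) = x^2 + 5·x + 5 in F_7[x], eliminating the leading term at each step:
  leading term 5·x^2: subtract (5)·f(x) = 5·x^2 + 4·x + 4, leaving 3·x + 5 (coefficients mod 7)
The degree is now < 2, so this is the remainder. Hence a · b ≡ 3·x + 5 in F_7[x]/(f).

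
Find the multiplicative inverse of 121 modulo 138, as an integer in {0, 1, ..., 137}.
121^(−1) ≡ 73 (mod 138)

Apply the extended Euclidean algorithm to (138, 121), tracking rows (r, s, t) with s·138 + t·121 = r. Each division r_prev = q·r_cur + r_new produces the new row as (previous row) − q·(current row):
  row A: (138, 1, 0)   [1·138 + 0·121 = 138]
  row B: (121, 0, 1)   [0·138 + 1·121 = 121]
  138 = 1·121 + 17   → row C = row A − 1·row B = (17, 1, −1)   [check: 1·138 − 1·121 = 17]
  121 = 7·17 + 2   → row D = row B − 7·row C = (2, −7, 8)   [check: −7·138 + 8·121 = 2]
  17 = 8·2 + 1   → row E = row C − 8·row D = (1, 57, −65)   [check: 57·138 − 65·121 = 1]
  2 = 2·1 + 0   → remainder 0, stop. gcd = 1 (last nonzero row E).
The gcd is 1, so 121 is invertible mod 138. The last nonzero row gives 57·138 − 65·121 = 1, so t = −65. So 121^(−1) ≡ −65 ≡ 73 (mod 138). Verify: 121 · 73 = 8833 ≡ 1 (mod 138). ✓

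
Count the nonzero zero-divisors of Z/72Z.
Z/72Z has 47 nonzero zero-divisors

In Z/72Z each nonzero element is either a unit (gcd with 72 is 1) or a zero-divisor (gcd > 1). The number of units is φ(72): factorise 72 = 2^3 · 3^2, so φ(72) = (2^3 − 2^2) · (3^2 − 3^1) = 4 · 6 = 24. The nonzero elements number 72 − 1 = 71. Hence the nonzero zero-divisors number 71 − 24 = 47.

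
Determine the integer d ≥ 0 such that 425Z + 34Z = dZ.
(425, 34) = (17); d = 17

In the PID Z, (a, b) is generated by gcd(a, b). Compute gcd(425, 34) with the extended Euclidean algorithm, tracking rows (r, s, t) with s·425 + t·34 = r:
  row A: (425, 1, 0)   [1·425 + 0·34 = 425]
  row B: (34, 0, 1)   [0·425 + 1·34 = 34]
  425 = 12·34 + 17   → row C = row A − 12·row B = (17, 1, −12)   [check: 1·425 − 12·34 = 17]
  34 = 2·17 + 0   → remainder 0, stop. gcd = 17 (last nonzero row C).
So gcd(425, 34) = 17, with Bézout identity 1·425 − 12·34 = 17. Containment (⊇): the Bézout identity exhibits 17 as an element of (425, 34), giving (17) ⊆ (425, 34). Containment (⊆): since 17 | 425 and 17 | 34 (425 = 17·25, 34 = 17·2), every Z-linear combination of 425 and 34 is divisible by 17, so (425, 34) ⊆ (17). Therefore (425, 34) = (17), d = 17.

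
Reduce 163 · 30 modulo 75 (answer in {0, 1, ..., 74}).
15

Reduce the factors first: 163 ≡ 13 (mod 75), so 163 · 30 ≡ 13 · 30 (mod 75). 13 · 30 = 390. Dividing by 75: 390 = 5·75 + 15. So (163 · 30) mod 75 = 15.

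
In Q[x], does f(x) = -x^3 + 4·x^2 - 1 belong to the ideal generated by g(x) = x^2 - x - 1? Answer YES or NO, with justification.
In Q[x] the ideal (g) consists of all multiples of g, so f ∈ (g) iff g | f, i.e. iff the remainder of f on division by g is 0. Divide f by g (g is monic, so eliminate the leading term of the running remainder at each step):
  leading term -x^3: subtract (-x)·g(x) = -x^3 + x^2 + x, leaving 3·x^2 - x - 1
  leading term 3·x^2: subtract (3)·g(x) = 3·x^2 - 3·x - 3, leaving 2·x + 2
The remainder r(x) = 2·x + 2 ≠ 0 (and deg r < deg g), so g ∤ f, i.e. f ∉ (g).

Final answer: NO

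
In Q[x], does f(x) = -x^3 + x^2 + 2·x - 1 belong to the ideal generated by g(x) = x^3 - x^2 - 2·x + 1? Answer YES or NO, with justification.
In Q[x] the ideal (g) consists of all multiples of g, so f ∈ (g) iff g | f, i.e. iff the remainder of f on division by g is 0. Divide f by g (g is monic, so eliminate the leading term of the running remainder at each step):
  leading term -x^3: subtract (-1)·g(x) = -x^3 + x^2 + 2·x - 1, leaving 0
The remainder is 0, so f(x) = g(x) · h(x) with h(x) = -1. Hence g | f, i.e. f ∈ (g).

Final answer: YES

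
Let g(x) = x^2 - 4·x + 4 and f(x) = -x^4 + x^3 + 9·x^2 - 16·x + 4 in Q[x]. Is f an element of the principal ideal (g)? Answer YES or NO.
In Q[x] the ideal (g) consists of all multiples of g, so f ∈ (g) iff g | f, i.e. iff the remainder of f on division by g is 0. Divide f by g (g is monic, so eliminate the leading term of the running remainder at each step):
  leading term -x^4: subtract (-x^2)·g(x) = -x^4 + 4·x^3 - 4·x^2, leaving -3·x^3 + 13·x^2 - 16·x + 4
  leading term -3·x^3: subtract (-3·x)·g(x) = -3·x^3 + 12·x^2 - 12·x, leaving x^2 - 4·x + 4
  leading term x^2: subtract (1)·g(x) = x^2 - 4·x + 4, leaving 0
The remainder is 0, so f(x) = g(x) · h(x) with h(x) = -x^2 - 3·x + 1. Hence g | f, i.e. f ∈ (g).

Final answer: YES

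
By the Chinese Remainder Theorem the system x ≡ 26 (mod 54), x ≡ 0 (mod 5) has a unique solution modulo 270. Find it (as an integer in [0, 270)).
x ≡ 80 (mod 270); the representative in [0, 270) is 80

The moduli 54, 5 are pairwise coprime, so by the CRT there is a unique solution mod 54·5 = 270.
Solve by successive substitution. Start with x ≡ 26 (mod 54).
  Combine with x ≡ 0 (mod 5): write x = 26 + 54·t and require 26 + 54·t ≡ 0 (mod 5), i.e. 54·t ≡ 0 − 26 ≡ 4 (mod 5). Since 54^(−1) ≡ 4 (mod 5) (54 ≡ 4 (mod 5)), t ≡ 4·4 ≡ 1 (mod 5). So x ≡ 26 + 54·1 = 80 (mod 270).
Unique solution in [0, 270): x = 80.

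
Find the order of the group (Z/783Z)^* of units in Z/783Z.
|(Z/783Z)^*| = 504

(Z/783Z)^* consists of the classes a with gcd(a, 783) = 1, so its order is φ(783). φ is multiplicative, with φ(p^e) = p^e − p^(e−1). Factorise 783 = 3^3 · 29. Then
  φ(783) = (3^3 − 3^2) · (29 − 1) = 18 · 28 = 504.
Thus |(Z/783Z)^*| = 504.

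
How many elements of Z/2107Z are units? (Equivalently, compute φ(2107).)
Z/2107Z has φ(2107) = 1764 units

An element a ∈ Z/2107Z is a unit iff gcd(a, 2107) = 1, so the number of units is φ(2107). φ is multiplicative, with φ(p^e) = p^e − p^(e−1). Factorise 2107 = 7^2 · 43. Then
  φ(2107) = (7^2 − 7^1) · (43 − 1) = 42 · 42 = 1764.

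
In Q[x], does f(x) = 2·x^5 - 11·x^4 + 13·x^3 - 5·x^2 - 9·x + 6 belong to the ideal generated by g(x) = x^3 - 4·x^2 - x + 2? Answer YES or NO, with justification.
In Q[x] the ideal (g) consists of all multiples of g, so f ∈ (g) iff g | f, i.e. iff the remainder of f on division by g is 0. Divide f by g (g is monic, so eliminate the leading term of the running remainder at each step):
  leading term 2·x^5: subtract (2·x^2)·g(x) = 2·x^5 - 8·x^4 - 2·x^3 + 4·x^2, leaving -3·x^4 + 15·x^3 - 9·x^2 - 9·x + 6
  leading term -3·x^4: subtract (-3·x)·g(x) = -3·x^4 + 12·x^3 + 3·x^2 - 6·x, leaving 3·x^3 - 12·x^2 - 3·x + 6
  leading term 3·x^3: subtract (3)·g(x) = 3·x^3 - 12·x^2 - 3·x + 6, leaving 0
The remainder is 0, so f(x) = g(x) · h(x) with h(x) = 2·x^2 - 3·x + 3. Hence g | f, i.e. f ∈ (g).

Final answer: YES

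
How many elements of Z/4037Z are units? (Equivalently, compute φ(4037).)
An element a ∈ Z/4037Z is a unit iff gcd(a, 4037) = 1, so the number of units is φ(4037). φ is multiplicative, with φ(p^e) = p^e − p^(e−1). Factorise 4037 = 11 · 367. Then
  φ(4037) = (11 − 1) · (367 − 1) = 10 · 366 = 3660.

Final answer: Z/4037Z has φ(4037) = 3660 units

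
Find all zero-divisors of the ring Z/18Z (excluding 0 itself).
An element a ∈ Z/18Z (with a ≠ 0) is a zero-divisor iff gcd(a, 18) > 1 (because a is a unit precisely when gcd(a, n) = 1, and in Z/nZ every nonzero, non-unit element is a zero-divisor). Scan a = 1, ..., 17 and keep those with gcd(a, 18) > 1:
  gcd(2, 18) = 2, gcd(3, 18) = 3, gcd(4, 18) = 2, gcd(6, 18) = 6, gcd(8, 18) = 2, gcd(9, 18) = 9, gcd(10, 18) = 2, gcd(12, 18) = 6, gcd(14, 18) = 2, gcd(15, 18) = 3, gcd(16, 18) = 2.
All other a ∈ {1, ..., 17} have gcd(a, 18) = 1 and are units. So the nonzero zero-divisors are exactly the 11 values of a appearing in this scan.

Final answer: nonzero zero-divisors of Z/18Z = {2, 3, 4, 6, 8, 9, 10, 12, 14, 15, 16}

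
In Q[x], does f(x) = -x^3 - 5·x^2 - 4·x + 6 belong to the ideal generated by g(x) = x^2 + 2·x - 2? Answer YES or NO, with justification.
In Q[x] the ideal (g) consists of all multiples of g, so f ∈ (g) iff g | f, i.e. iff the remainder of f on division by g is 0. Divide f by g (g is monic, so eliminate the leading term of the running remainder at each step):
  leading term -x^3: subtract (-x)·g(x) = -x^3 - 2·x^2 + 2·x, leaving -3·x^2 - 6·x + 6
  leading term -3·x^2: subtract (-3)·g(x) = -3·x^2 - 6·x + 6, leaving 0
The remainder is 0, so f(x) = g(x) · h(x) with h(x) = -x - 3. Hence g | f, i.e. f ∈ (g).

Final answer: YES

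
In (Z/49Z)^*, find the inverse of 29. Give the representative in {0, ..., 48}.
29^(−1) ≡ 22 (mod 49)

Apply the extended Euclidean algorithm to (49, 29), tracking rows (r, s, t) with s·49 + t·29 = r. Each division r_prev = q·r_cur + r_new produces the new row as (previous row) − q·(current row):
  row A: (49, 1, 0)   [1·49 + 0·29 = 49]
  row B: (29, 0, 1)   [0·49 + 1·29 = 29]
  49 = 1·29 + 20   → row C = row A − 1·row B = (20, 1, −1)   [check: 1·49 − 1·29 = 20]
  29 = 1·20 + 9   → row D = row B − 1·row C = (9, −1, 2)   [check: −1·49 + 2·29 = 9]
  20 = 2·9 + 2   → row E = row C − 2·row D = (2, 3, −5)   [check: 3·49 − 5·29 = 2]
  9 = 4·2 + 1   → row F = row D − 4·row E = (1, −13, 22)   [check: −13·49 + 22·29 = 1]
  2 = 2·1 + 0   → remainder 0, stop. gcd = 1 (last nonzero row F).
The gcd is 1, so 29 is invertible mod 49. The last nonzero row gives −13·49 + 22·29 = 1, so t = 22. So 29^(−1) ≡ 22 (mod 49). Verify: 29 · 22 = 638 ≡ 1 (mod 49). ✓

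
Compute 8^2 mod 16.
Use repeated squaring. Binary(2) = 10. Walk through the bits of the exponent 2 left-to-right: at each bit after the leading one, square the running value, then multiply by 8 if the bit is 1 (always reducing mod 16):
  bit 1 = 1 (leading): start with 8.
  bit 2 = 0: square 8^2 = 64 ≡ 0 (mod 16).
Final value: 8^2 ≡ 0 (mod 16).

Final answer: 0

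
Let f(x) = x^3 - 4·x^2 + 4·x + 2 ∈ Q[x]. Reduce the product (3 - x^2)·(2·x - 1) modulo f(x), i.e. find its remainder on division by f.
First multiply in Q[x] without reducing: a · b = -2·x^3 + x^2 + 6·x - 3. Now divide by f(x) = x^3 - 4·x^2 + 4·x + 2, eliminating the leading term at each step:
  leading term -2·x^3: subtract (-2)·f(x) = -2·x^3 + 8·x^2 - 8·x - 4, leaving -7·x^2 + 14·x + 1
The degree is now < 3, so this is the remainder. Hence a · b ≡ -7·x^2 + 14·x + 1 in Q[x]/(f).

Final answer: a · b ≡ -7·x^2 + 14·x + 1 (mod f(x))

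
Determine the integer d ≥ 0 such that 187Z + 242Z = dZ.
In the PID Z, (a, b) is generated by gcd(a, b). Compute gcd(242, 187) with the extended Euclidean algorithm, tracking rows (r, s, t) with s·242 + t·187 = r:
  row A: (242, 1, 0)   [1·242 + 0·187 = 242]
  row B: (187, 0, 1)   [0·242 + 1·187 = 187]
  242 = 1·187 + 55   → row C = row A − 1·row B = (55, 1, −1)   [check: 1·242 − 1·187 = 55]
  187 = 3·55 + 22   → row D = row B − 3·row C = (22, −3, 4)   [check: −3·242 + 4·187 = 22]
  55 = 2·22 + 11   → row E = row C − 2·row D = (11, 7, −9)   [check: 7·242 − 9·187 = 11]
  22 = 2·11 + 0   → remainder 0, stop. gcd = 11 (last nonzero row E).
So gcd(187, 242) = 11, with Bézout identity 7·242 − 9·187 = 11. Containment (⊇): the Bézout identity exhibits 11 as an element of (187, 242), giving (11) ⊆ (187, 242). Containment (⊆): since 11 | 187 and 11 | 242 (187 = 11·17, 242 = 11·22), every Z-linear combination of 187 and 242 is divisible by 11, so (187, 242) ⊆ (11). Therefore (187, 242) = (11), d = 11.

Final answer: (187, 242) = (11); d = 11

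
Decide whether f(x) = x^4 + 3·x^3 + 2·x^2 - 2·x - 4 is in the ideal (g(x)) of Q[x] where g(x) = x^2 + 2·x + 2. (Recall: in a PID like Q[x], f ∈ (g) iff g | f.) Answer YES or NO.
YES

In Q[x] the ideal (g) consists of all multiples of g, so f ∈ (g) iff g | f, i.e. iff the remainder of f on division by g is 0. Divide f by g (g is monic, so eliminate the leading term of the running remainder at each step):
  leading term x^4: subtract (x^2)·g(x) = x^4 + 2·x^3 + 2·x^2, leaving x^3 - 2·x - 4
  leading term x^3: subtract (x)·g(x) = x^3 + 2·x^2 + 2·x, leaving -2·x^2 - 4·x - 4
  leading term -2·x^2: subtract (-2)·g(x) = -2·x^2 - 4·x - 4, leaving 0
The remainder is 0, so f(x) = g(x) · h(x) with h(x) = x^2 + x - 2. Hence g | f, i.e. f ∈ (g).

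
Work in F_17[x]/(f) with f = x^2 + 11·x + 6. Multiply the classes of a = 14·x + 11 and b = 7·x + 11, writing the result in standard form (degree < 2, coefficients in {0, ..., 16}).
a · b ≡ 3·x + 9 (mod f(x))

Multiply as integer polynomials: a · b = 98·x^2 + 231·x + 121. Reducing coefficients mod 17: a · b ≡ 13·x^2 + 10·x + 2. Now divide by f(x) = x^2 + 11·x + 6 in F_17[x], eliminating the leading term at each step:
  leading term 13·x^2: subtract (13)·f(x) = 13·x^2 + 7·x + 10, leaving 3·x + 9 (coefficients mod 17)
The degree is now < 2, so this is the remainder. Hence a · b ≡ 3·x + 9 in F_17[x]/(f).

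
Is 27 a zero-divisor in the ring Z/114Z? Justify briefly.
gcd(27, 114) = 3 > 1, so 27 is not a unit in Z/114Z. In Z/nZ every nonzero non-unit is a zero-divisor: explicitly, take b = 114/gcd = 38 ≠ 0 (mod 114); then 27·38 = 1026 = 9·114, i.e. 27·38 ≡ 0 (mod 114). So 27 is a zero-divisor.

Final answer: YES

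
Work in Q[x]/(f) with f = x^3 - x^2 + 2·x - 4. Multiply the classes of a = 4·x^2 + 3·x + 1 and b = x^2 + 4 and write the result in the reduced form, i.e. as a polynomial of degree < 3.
First multiply in Q[x] without reducing: a · b = 4·x^4 + 3·x^3 + 17·x^2 + 12·x + 4. Now divide by f(x) = x^3 - x^2 + 2·x - 4, eliminating the leading term at each step:
  leading term 4·x^4: subtract (4·x)·f(x) = 4·x^4 - 4·x^3 + 8·x^2 - 16·x, leaving 7·x^3 + 9·x^2 + 28·x + 4
  leading term 7·x^3: subtract (7)·f(x) = 7·x^3 - 7·x^2 + 14·x - 28, leaving 16·x^2 + 14·x + 32
The degree is now < 3, so this is the remainder. Hence a · b ≡ 16·x^2 + 14·x + 32 in Q[x]/(f).

Final answer: a · b ≡ 16·x^2 + 14·x + 32 (mod f(x))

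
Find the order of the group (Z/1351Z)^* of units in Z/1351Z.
|(Z/1351Z)^*| = 1152

(Z/1351Z)^* consists of the classes a with gcd(a, 1351) = 1, so its order is φ(1351). φ is multiplicative, with φ(p^e) = p^e − p^(e−1). Factorise 1351 = 7 · 193. Then
  φ(1351) = (7 − 1) · (193 − 1) = 6 · 192 = 1152.
Thus |(Z/1351Z)^*| = 1152.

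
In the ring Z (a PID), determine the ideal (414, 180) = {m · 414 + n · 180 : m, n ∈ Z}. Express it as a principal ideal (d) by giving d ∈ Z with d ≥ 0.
In the PID Z, (a, b) is generated by gcd(a, b). Compute gcd(414, 180) with the extended Euclidean algorithm, tracking rows (r, s, t) with s·414 + t·180 = r:
  row A: (414, 1, 0)   [1·414 + 0·180 = 414]
  row B: (180, 0, 1)   [0·414 + 1·180 = 180]
  414 = 2·180 + 54   → row C = row A − 2·row B = (54, 1, −2)   [check: 1·414 − 2·180 = 54]
  180 = 3·54 + 18   → row D = row B − 3·row C = (18, −3, 7)   [check: −3·414 + 7·180 = 18]
  54 = 3·18 + 0   → remainder 0, stop. gcd = 18 (last nonzero row D).
So gcd(414, 180) = 18, with Bézout identity −3·414 + 7·180 = 18. Containment (⊇): the Bézout identity exhibits 18 as an element of (414, 180), giving (18) ⊆ (414, 180). Containment (⊆): since 18 | 414 and 18 | 180 (414 = 18·23, 180 = 18·10), every Z-linear combination of 414 and 180 is divisible by 18, so (414, 180) ⊆ (18). Therefore (414, 180) = (18), d = 18.

Final answer: (414, 180) = (18); d = 18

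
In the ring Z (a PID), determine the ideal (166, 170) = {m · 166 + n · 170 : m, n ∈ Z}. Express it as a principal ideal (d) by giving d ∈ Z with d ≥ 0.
In the PID Z, (a, b) is generated by gcd(a, b). Compute gcd(170, 166) with the extended Euclidean algorithm, tracking rows (r, s, t) with s·170 + t·166 = r:
  row A: (170, 1, 0)   [1·170 + 0·166 = 170]
  row B: (166, 0, 1)   [0·170 + 1·166 = 166]
  170 = 1·166 + 4   → row C = row A − 1·row B = (4, 1, −1)   [check: 1·170 − 1·166 = 4]
  166 = 41·4 + 2   → row D = row B − 41·row C = (2, −41, 42)   [check: −41·170 + 42·166 = 2]
  4 = 2·2 + 0   → remainder 0, stop. gcd = 2 (last nonzero row D).
So gcd(166, 170) = 2, with Bézout identity −41·170 + 42·166 = 2. Containment (⊇): the Bézout identity exhibits 2 as an element of (166, 170), giving (2) ⊆ (166, 170). Containment (⊆): since 2 | 166 and 2 | 170 (166 = 2·83, 170 = 2·85), every Z-linear combination of 166 and 170 is divisible by 2, so (166, 170) ⊆ (2). Therefore (166, 170) = (2), d = 2.

Final answer: (166, 170) = (2); d = 2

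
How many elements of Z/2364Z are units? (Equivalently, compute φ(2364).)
Z/2364Z has φ(2364) = 784 units

An element a ∈ Z/2364Z is a unit iff gcd(a, 2364) = 1, so the number of units is φ(2364). φ is multiplicative, with φ(p^e) = p^e − p^(e−1). Factorise 2364 = 2^2 · 3 · 197. Then
  φ(2364) = (2^2 − 2^1) · (3 − 1) · (197 − 1) = 2 · 2 · 196 = 784.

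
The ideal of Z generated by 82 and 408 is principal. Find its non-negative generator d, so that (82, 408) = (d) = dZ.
In the PID Z, (a, b) is generated by gcd(a, b). Compute gcd(408, 82) with the extended Euclidean algorithm, tracking rows (r, s, t) with s·408 + t·82 = r:
  row A: (408, 1, 0)   [1·408 + 0·82 = 408]
  row B: (82, 0, 1)   [0·408 + 1·82 = 82]
  408 = 4·82 + 80   → row C = row A − 4·row B = (80, 1, −4)   [check: 1·408 − 4·82 = 80]
  82 = 1·80 + 2   → row D = row B − 1·row C = (2, −1, 5)   [check: −1·408 + 5·82 = 2]
  80 = 40·2 + 0   → remainder 0, stop. gcd = 2 (last nonzero row D).
So gcd(82, 408) = 2, with Bézout identity −1·408 + 5·82 = 2. Containment (⊇): the Bézout identity exhibits 2 as an element of (82, 408), giving (2) ⊆ (82, 408). Containment (⊆): since 2 | 82 and 2 | 408 (82 = 2·41, 408 = 2·204), every Z-linear combination of 82 and 408 is divisible by 2, so (82, 408) ⊆ (2). Therefore (82, 408) = (2), d = 2.

Final answer: (82, 408) = (2); d = 2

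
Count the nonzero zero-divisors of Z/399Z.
Z/399Z has 182 nonzero zero-divisors

In Z/399Z each nonzero element is either a unit (gcd with 399 is 1) or a zero-divisor (gcd > 1). The number of units is φ(399): factorise 399 = 3 · 7 · 19, so φ(399) = (3 − 1) · (7 − 1) · (19 − 1) = 2 · 6 · 18 = 216. The nonzero elements number 399 − 1 = 398. Hence the nonzero zero-divisors number 398 − 216 = 182.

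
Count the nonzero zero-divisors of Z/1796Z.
In Z/1796Z each nonzero element is either a unit (gcd with 1796 is 1) or a zero-divisor (gcd > 1). The number of units is φ(1796): factorise 1796 = 2^2 · 449, so φ(1796) = (2^2 − 2^1) · (449 − 1) = 2 · 448 = 896. The nonzero elements number 1796 − 1 = 1795. Hence the nonzero zero-divisors number 1795 − 896 = 899.

Final answer: Z/1796Z has 899 nonzero zero-divisors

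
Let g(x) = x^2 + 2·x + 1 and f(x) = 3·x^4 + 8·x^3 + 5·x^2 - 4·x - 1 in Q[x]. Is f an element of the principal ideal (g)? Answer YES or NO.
NO

In Q[x] the ideal (g) consists of all multiples of g, so f ∈ (g) iff g | f, i.e. iff the remainder of f on division by g is 0. Divide f by g (g is monic, so eliminate the leading term of the running remainder at each step):
  leading term 3·x^4: subtract (3·x^2)·g(x) = 3·x^4 + 6·x^3 + 3·x^2, leaving 2·x^3 + 2·x^2 - 4·x - 1
  leading term 2·x^3: subtract (2·x)·g(x) = 2·x^3 + 4·x^2 + 2·x, leaving -2·x^2 - 6·x - 1
  leading term -2·x^2: subtract (-2)·g(x) = -2·x^2 - 4·x - 2, leaving 1 - 2·x
The remainder r(x) = 1 - 2·x ≠ 0 (and deg r < deg g), so g ∤ f, i.e. f ∉ (g).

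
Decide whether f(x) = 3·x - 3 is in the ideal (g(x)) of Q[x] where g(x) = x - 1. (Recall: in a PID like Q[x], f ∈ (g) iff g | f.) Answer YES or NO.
YES

In Q[x] the ideal (g) consists of all multiples of g, so f ∈ (g) iff g | f, i.e. iff the remainder of f on division by g is 0. Divide f by g (g is monic, so eliminate the leading term of the running remainder at each step):
  leading term 3·x: subtract (3)·g(x) = 3·x - 3, leaving 0
The remainder is 0, so f(x) = g(x) · h(x) with h(x) = 3. Hence g | f, i.e. f ∈ (g).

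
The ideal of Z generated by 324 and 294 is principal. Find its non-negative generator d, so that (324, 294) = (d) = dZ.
In the PID Z, (a, b) is generated by gcd(a, b). Compute gcd(324, 294) with the extended Euclidean algorithm, tracking rows (r, s, t) with s·324 + t·294 = r:
  row A: (324, 1, 0)   [1·324 + 0·294 = 324]
  row B: (294, 0, 1)   [0·324 + 1·294 = 294]
  324 = 1·294 + 30   → row C = row A − 1·row B = (30, 1, −1)   [check: 1·324 − 1·294 = 30]
  294 = 9·30 + 24   → row D = row B − 9·row C = (24, −9, 10)   [check: −9·324 + 10·294 = 24]
  30 = 1·24 + 6   → row E = row C − 1·row D = (6, 10, −11)   [check: 10·324 − 11·294 = 6]
  24 = 4·6 + 0   → remainder 0, stop. gcd = 6 (last nonzero row E).
So gcd(324, 294) = 6, with Bézout identity 10·324 − 11·294 = 6. Containment (⊇): the Bézout identity exhibits 6 as an element of (324, 294), giving (6) ⊆ (324, 294). Containment (⊆): since 6 | 324 and 6 | 294 (324 = 6·54, 294 = 6·49), every Z-linear combination of 324 and 294 is divisible by 6, so (324, 294) ⊆ (6). Therefore (324, 294) = (6), d = 6.

Final answer: (324, 294) = (6); d = 6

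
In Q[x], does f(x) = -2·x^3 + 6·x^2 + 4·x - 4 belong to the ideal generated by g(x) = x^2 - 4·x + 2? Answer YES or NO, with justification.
YES

In Q[x] the ideal (g) consists of all multiples of g, so f ∈ (g) iff g | f, i.e. iff the remainder of f on division by g is 0. Divide f by g (g is monic, so eliminate the leading term of the running remainder at each step):
  leading term -2·x^3: subtract (-2·x)·g(x) = -2·x^3 + 8·x^2 - 4·x, leaving -2·x^2 + 8·x - 4
  leading term -2·x^2: subtract (-2)·g(x) = -2·x^2 + 8·x - 4, leaving 0
The remainder is 0, so f(x) = g(x) · h(x) with h(x) = -2·x - 2. Hence g | f, i.e. f ∈ (g).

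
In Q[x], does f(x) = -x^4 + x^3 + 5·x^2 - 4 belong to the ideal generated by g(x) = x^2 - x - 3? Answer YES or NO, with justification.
NO

In Q[x] the ideal (g) consists of all multiples of g, so f ∈ (g) iff g | f, i.e. iff the remainder of f on division by g is 0. Divide f by g (g is monic, so eliminate the leading term of the running remainder at each step):
  leading term -x^4: subtract (-x^2)·g(x) = -x^4 + x^3 + 3·x^2, leaving 2·x^2 - 4
  leading term 2·x^2: subtract (2)·g(x) = 2·x^2 - 2·x - 6, leaving 2·x + 2
The remainder r(x) = 2·x + 2 ≠ 0 (and deg r < deg g), so g ∤ f, i.e. f ∉ (g).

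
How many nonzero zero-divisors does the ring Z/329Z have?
In Z/329Z each nonzero element is either a unit (gcd with 329 is 1) or a zero-divisor (gcd > 1). The number of units is φ(329): factorise 329 = 7 · 47, so φ(329) = (7 − 1) · (47 − 1) = 6 · 46 = 276. The nonzero elements number 329 − 1 = 328. Hence the nonzero zero-divisors number 328 − 276 = 52.

Final answer: Z/329Z has 52 nonzero zero-divisors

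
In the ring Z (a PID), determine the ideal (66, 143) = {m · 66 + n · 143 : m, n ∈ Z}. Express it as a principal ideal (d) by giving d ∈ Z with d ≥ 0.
In the PID Z, (a, b) is generated by gcd(a, b). Compute gcd(143, 66) with the extended Euclidean algorithm, tracking rows (r, s, t) with s·143 + t·66 = r:
  row A: (143, 1, 0)   [1·143 + 0·66 = 143]
  row B: (66, 0, 1)   [0·143 + 1·66 = 66]
  143 = 2·66 + 11   → row C = row A − 2·row B = (11, 1, −2)   [check: 1·143 − 2·66 = 11]
  66 = 6·11 + 0   → remainder 0, stop. gcd = 11 (last nonzero row C).
So gcd(66, 143) = 11, with Bézout identity 1·143 − 2·66 = 11. Containment (⊇): the Bézout identity exhibits 11 as an element of (66, 143), giving (11) ⊆ (66, 143). Containment (⊆): since 11 | 66 and 11 | 143 (66 = 11·6, 143 = 11·13), every Z-linear combination of 66 and 143 is divisible by 11, so (66, 143) ⊆ (11). Therefore (66, 143) = (11), d = 11.

Final answer: (66, 143) = (11); d = 11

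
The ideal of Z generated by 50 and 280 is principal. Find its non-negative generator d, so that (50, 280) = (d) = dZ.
In the PID Z, (a, b) is generated by gcd(a, b). Compute gcd(280, 50) with the extended Euclidean algorithm, tracking rows (r, s, t) with s·280 + t·50 = r:
  row A: (280, 1, 0)   [1·280 + 0·50 = 280]
  row B: (50, 0, 1)   [0·280 + 1·50 = 50]
  280 = 5·50 + 30   → row C = row A − 5·row B = (30, 1, −5)   [check: 1·280 − 5·50 = 30]
  50 = 1·30 + 20   → row D = row B − 1·row C = (20, −1, 6)   [check: −1·280 + 6·50 = 20]
  30 = 1·20 + 10   → row E = row C − 1·row D = (10, 2, −11)   [check: 2·280 − 11·50 = 10]
  20 = 2·10 + 0   → remainder 0, stop. gcd = 10 (last nonzero row E).
So gcd(50, 280) = 10, with Bézout identity 2·280 − 11·50 = 10. Containment (⊇): the Bézout identity exhibits 10 as an element of (50, 280), giving (10) ⊆ (50, 280). Containment (⊆): since 10 | 50 and 10 | 280 (50 = 10·5, 280 = 10·28), every Z-linear combination of 50 and 280 is divisible by 10, so (50, 280) ⊆ (10). Therefore (50, 280) = (10), d = 10.

Final answer: (50, 280) = (10); d = 10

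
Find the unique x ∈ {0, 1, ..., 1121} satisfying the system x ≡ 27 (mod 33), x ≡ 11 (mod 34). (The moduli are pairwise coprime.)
x ≡ 555 (mod 1122); the representative in [0, 1122) is 555

The moduli 33, 34 are pairwise coprime, so by the CRT there is a unique solution mod 33·34 = 1122.
Solve by successive substitution. Start with x ≡ 27 (mod 33).
  Combine with x ≡ 11 (mod 34): write x = 27 + 33·t and require 27 + 33·t ≡ 11 (mod 34), i.e. 33·t ≡ 11 − 27 ≡ 18 (mod 34). Since 33^(−1) ≡ 33 (mod 34), t ≡ 33·18 ≡ 16 (mod 34). So x ≡ 27 + 33·16 = 555 (mod 1122).
Unique solution in [0, 1122): x = 555.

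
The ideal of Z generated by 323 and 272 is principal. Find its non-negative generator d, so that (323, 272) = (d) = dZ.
In the PID Z, (a, b) is generated by gcd(a, b). Compute gcd(323, 272) with the extended Euclidean algorithm, tracking rows (r, s, t) with s·323 + t·272 = r:
  row A: (323, 1, 0)   [1·323 + 0·272 = 323]
  row B: (272, 0, 1)   [0·323 + 1·272 = 272]
  323 = 1·272 + 51   → row C = row A − 1·row B = (51, 1, −1)   [check: 1·323 − 1·272 = 51]
  272 = 5·51 + 17   → row D = row B − 5·row C = (17, −5, 6)   [check: −5·323 + 6·272 = 17]
  51 = 3·17 + 0   → remainder 0, stop. gcd = 17 (last nonzero row D).
So gcd(323, 272) = 17, with Bézout identity −5·323 + 6·272 = 17. Containment (⊇): the Bézout identity exhibits 17 as an element of (323, 272), giving (17) ⊆ (323, 272). Containment (⊆): since 17 | 323 and 17 | 272 (323 = 17·19, 272 = 17·16), every Z-linear combination of 323 and 272 is divisible by 17, so (323, 272) ⊆ (17). Therefore (323, 272) = (17), d = 17.

Final answer: (323, 272) = (17); d = 17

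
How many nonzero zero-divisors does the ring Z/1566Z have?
In Z/1566Z each nonzero element is either a unit (gcd with 1566 is 1) or a zero-divisor (gcd > 1). The number of units is φ(1566): factorise 1566 = 2 · 3^3 · 29, so φ(1566) = (2 − 1) · (3^3 − 3^2) · (29 − 1) = 1 · 18 · 28 = 504. The nonzero elements number 1566 − 1 = 1565. Hence the nonzero zero-divisors number 1565 − 504 = 1061.

Final answer: Z/1566Z has 1061 nonzero zero-divisors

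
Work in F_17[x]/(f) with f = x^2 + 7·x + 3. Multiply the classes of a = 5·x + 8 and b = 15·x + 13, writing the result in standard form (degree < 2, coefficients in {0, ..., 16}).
Multiply as integer polynomials: a · b = 75·x^2 + 185·x + 104. Reducing coefficients mod 17: a · b ≡ 7·x^2 + 15·x + 2. Now divide by f(x) = x^2 + 7·x + 3 in F_17[x], eliminating the leading term at each step:
  leading term 7·x^2: subtract (7)·f(x) = 7·x^2 + 15·x + 4, leaving 15 (coefficients mod 17)
The degree is now < 2, so this is the remainder. Hence a · b ≡ 15 in F_17[x]/(f).

Final answer: a · b ≡ 15 (mod f(x))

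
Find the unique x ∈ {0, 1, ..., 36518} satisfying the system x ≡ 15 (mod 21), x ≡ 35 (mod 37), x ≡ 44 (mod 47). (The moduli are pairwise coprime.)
The moduli 21, 37, 47 are pairwise coprime, so by the CRT there is a unique solution mod 21·37·47 = 36519.
Solve by successive substitution. Start with x ≡ 15 (mod 21).
  Combine with x ≡ 35 (mod 37): write x = 15 + 21·t and require 15 + 21·t ≡ 35 (mod 37), i.e. 21·t ≡ 35 − 15 ≡ 20 (mod 37). Since 21^(−1) ≡ 30 (mod 37), t ≡ 30·20 ≡ 8 (mod 37). So x ≡ 15 + 21·8 = 183 (mod 777).
  Combine with x ≡ 44 (mod 47): write x = 183 + 777·t and require 183 + 777·t ≡ 44 (mod 47), i.e. 777·t ≡ 44 − 183 ≡ 2 (mod 47). Since 777^(−1) ≡ 32 (mod 47) (777 ≡ 25 (mod 47)), t ≡ 32·2 ≡ 17 (mod 47). So x ≡ 183 + 777·17 = 13392 (mod 36519).
Unique solution in [0, 36519): x = 13392.

Final answer: x ≡ 13392 (mod 36519); the representative in [0, 36519) is 13392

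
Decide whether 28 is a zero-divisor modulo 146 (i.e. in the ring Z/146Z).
gcd(28, 146) = 2 > 1, so 28 is not a unit in Z/146Z. In Z/nZ every nonzero non-unit is a zero-divisor: explicitly, take b = 146/gcd = 73 ≠ 0 (mod 146); then 28·73 = 2044 = 14·146, i.e. 28·73 ≡ 0 (mod 146). So 28 is a zero-divisor.

Final answer: YES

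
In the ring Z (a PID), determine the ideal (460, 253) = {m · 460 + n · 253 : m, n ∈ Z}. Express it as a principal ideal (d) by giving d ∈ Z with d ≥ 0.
In the PID Z, (a, b) is generated by gcd(a, b). Compute gcd(460, 253) with the extended Euclidean algorithm, tracking rows (r, s, t) with s·460 + t·253 = r:
  row A: (460, 1, 0)   [1·460 + 0·253 = 460]
  row B: (253, 0, 1)   [0·460 + 1·253 = 253]
  460 = 1·253 + 207   → row C = row A − 1·row B = (207, 1, −1)   [check: 1·460 − 1·253 = 207]
  253 = 1·207 + 46   → row D = row B − 1·row C = (46, −1, 2)   [check: −1·460 + 2·253 = 46]
  207 = 4·46 + 23   → row E = row C − 4·row D = (23, 5, −9)   [check: 5·460 − 9·253 = 23]
  46 = 2·23 + 0   → remainder 0, stop. gcd = 23 (last nonzero row E).
So gcd(460, 253) = 23, with Bézout identity 5·460 − 9·253 = 23. Containment (⊇): the Bézout identity exhibits 23 as an element of (460, 253), giving (23) ⊆ (460, 253). Containment (⊆): since 23 | 460 and 23 | 253 (460 = 23·20, 253 = 23·11), every Z-linear combination of 460 and 253 is divisible by 23, so (460, 253) ⊆ (23). Therefore (460, 253) = (23), d = 23.

Final answer: (460, 253) = (23); d = 23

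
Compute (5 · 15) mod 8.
3

Reduce the factors first: 15 ≡ 7 (mod 8), so 5 · 15 ≡ 5 · 7 (mod 8). 5 · 7 = 35. Dividing by 8: 35 = 4·8 + 3. So (5 · 15) mod 8 = 3.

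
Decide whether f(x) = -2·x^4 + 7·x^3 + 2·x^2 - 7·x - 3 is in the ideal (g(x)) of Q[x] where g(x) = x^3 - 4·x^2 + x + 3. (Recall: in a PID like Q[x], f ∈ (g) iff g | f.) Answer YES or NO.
In Q[x] the ideal (g) consists of all multiples of g, so f ∈ (g) iff g | f, i.e. iff the remainder of f on division by g is 0. Divide f by g (g is monic, so eliminate the leading term of the running remainder at each step):
  leading term -2·x^4: subtract (-2·x)·g(x) = -2·x^4 + 8·x^3 - 2·x^2 - 6·x, leaving -x^3 + 4·x^2 - x - 3
  leading term -x^3: subtract (-1)·g(x) = -x^3 + 4·x^2 - x - 3, leaving 0
The remainder is 0, so f(x) = g(x) · h(x) with h(x) = -2·x - 1. Hence g | f, i.e. f ∈ (g).

Final answer: YES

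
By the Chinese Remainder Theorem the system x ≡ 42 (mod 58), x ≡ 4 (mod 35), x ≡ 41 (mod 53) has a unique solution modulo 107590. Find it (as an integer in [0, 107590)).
x ≡ 35074 (mod 107590); the representative in [0, 107590) is 35074

The moduli 58, 35, 53 are pairwise coprime, so by the CRT there is a unique solution mod 58·35·53 = 107590.
Solve by successive substitution. Start with x ≡ 42 (mod 58).
  Combine with x ≡ 4 (mod 35): write x = 42 + 58·t and require 42 + 58·t ≡ 4 (mod 35), i.e. 58·t ≡ 4 − 42 ≡ 32 (mod 35). Since 58^(−1) ≡ 32 (mod 35) (58 ≡ 23 (mod 35)), t ≡ 32·32 ≡ 9 (mod 35). So x ≡ 42 + 58·9 = 564 (mod 2030).
  Combine with x ≡ 41 (mod 53): write x = 564 + 2030·t and require 564 + 2030·t ≡ 41 (mod 53), i.e. 2030·t ≡ 41 − 564 ≡ 7 (mod 53). Since 2030^(−1) ≡ 10 (mod 53) (2030 ≡ 16 (mod 53)), t ≡ 10·7 ≡ 17 (mod 53). So x ≡ 564 + 2030·17 = 35074 (mod 107590).
Unique solution in [0, 107590): x = 35074.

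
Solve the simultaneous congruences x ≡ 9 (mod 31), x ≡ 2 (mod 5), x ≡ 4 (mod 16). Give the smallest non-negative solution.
The moduli 31, 5, 16 are pairwise coprime, so by the CRT there is a unique solution mod 31·5·16 = 2480.
Solve by successive substitution. Start with x ≡ 9 (mod 31).
  Combine with x ≡ 2 (mod 5): write x = 9 + 31·t and require 9 + 31·t ≡ 2 (mod 5), i.e. 31·t ≡ 2 − 9 ≡ 3 (mod 5). Since 31^(−1) ≡ 1 (mod 5) (31 ≡ 1 (mod 5)), t ≡ 1·3 ≡ 3 (mod 5). So x ≡ 9 + 31·3 = 102 (mod 155).
  Combine with x ≡ 4 (mod 16): write x = 102 + 155·t and require 102 + 155·t ≡ 4 (mod 16), i.e. 155·t ≡ 4 − 102 ≡ 14 (mod 16). Since 155^(−1) ≡ 3 (mod 16) (155 ≡ 11 (mod 16)), t ≡ 3·14 ≡ 10 (mod 16). So x ≡ 102 + 155·10 = 1652 (mod 2480).
Unique solution in [0, 2480): x = 1652.

Final answer: x ≡ 1652 (mod 2480); the representative in [0, 2480) is 1652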